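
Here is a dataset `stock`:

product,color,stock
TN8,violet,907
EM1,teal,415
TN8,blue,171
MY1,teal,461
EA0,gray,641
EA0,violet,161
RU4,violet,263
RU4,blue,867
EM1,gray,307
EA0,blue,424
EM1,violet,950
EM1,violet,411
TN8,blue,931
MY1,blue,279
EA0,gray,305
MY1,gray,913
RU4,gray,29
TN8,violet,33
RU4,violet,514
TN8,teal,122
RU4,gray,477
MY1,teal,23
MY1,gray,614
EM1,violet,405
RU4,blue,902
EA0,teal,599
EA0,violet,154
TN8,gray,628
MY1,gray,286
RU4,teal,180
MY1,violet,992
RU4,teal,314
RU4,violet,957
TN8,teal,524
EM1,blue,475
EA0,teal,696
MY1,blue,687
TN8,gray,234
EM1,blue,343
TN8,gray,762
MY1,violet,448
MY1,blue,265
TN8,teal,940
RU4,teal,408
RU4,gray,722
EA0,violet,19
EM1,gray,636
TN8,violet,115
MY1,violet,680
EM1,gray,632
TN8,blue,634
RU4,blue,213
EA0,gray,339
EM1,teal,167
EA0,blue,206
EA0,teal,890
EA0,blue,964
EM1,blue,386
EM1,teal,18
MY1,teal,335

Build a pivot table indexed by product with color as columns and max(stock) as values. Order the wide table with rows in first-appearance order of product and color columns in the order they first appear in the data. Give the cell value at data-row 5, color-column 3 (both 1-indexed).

With rows in first-appearance order of product, row 5 is product=RU4. color columns in first-appearance order: violet, teal, blue, gray; column 3 is blue.
Long rows with product=RU4, color=blue: max(867, 902, 213) = 902.

902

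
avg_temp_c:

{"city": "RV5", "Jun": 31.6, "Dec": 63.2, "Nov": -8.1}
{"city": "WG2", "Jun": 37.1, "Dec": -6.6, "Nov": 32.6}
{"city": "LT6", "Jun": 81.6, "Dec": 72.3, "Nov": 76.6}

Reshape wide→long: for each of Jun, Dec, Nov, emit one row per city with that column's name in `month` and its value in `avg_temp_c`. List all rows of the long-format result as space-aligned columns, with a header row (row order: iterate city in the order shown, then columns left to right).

city  month  avg_temp_c
RV5   Jun    31.6      
RV5   Dec    63.2      
RV5   Nov    -8.1      
WG2   Jun    37.1      
WG2   Dec    -6.6      
WG2   Nov    32.6      
LT6   Jun    81.6      
LT6   Dec    72.3      
LT6   Nov    76.6      

Each (city, column) pair becomes one row: 3 × 3 = 9 rows.
For example, (RV5, Jun) → avg_temp_c=31.6.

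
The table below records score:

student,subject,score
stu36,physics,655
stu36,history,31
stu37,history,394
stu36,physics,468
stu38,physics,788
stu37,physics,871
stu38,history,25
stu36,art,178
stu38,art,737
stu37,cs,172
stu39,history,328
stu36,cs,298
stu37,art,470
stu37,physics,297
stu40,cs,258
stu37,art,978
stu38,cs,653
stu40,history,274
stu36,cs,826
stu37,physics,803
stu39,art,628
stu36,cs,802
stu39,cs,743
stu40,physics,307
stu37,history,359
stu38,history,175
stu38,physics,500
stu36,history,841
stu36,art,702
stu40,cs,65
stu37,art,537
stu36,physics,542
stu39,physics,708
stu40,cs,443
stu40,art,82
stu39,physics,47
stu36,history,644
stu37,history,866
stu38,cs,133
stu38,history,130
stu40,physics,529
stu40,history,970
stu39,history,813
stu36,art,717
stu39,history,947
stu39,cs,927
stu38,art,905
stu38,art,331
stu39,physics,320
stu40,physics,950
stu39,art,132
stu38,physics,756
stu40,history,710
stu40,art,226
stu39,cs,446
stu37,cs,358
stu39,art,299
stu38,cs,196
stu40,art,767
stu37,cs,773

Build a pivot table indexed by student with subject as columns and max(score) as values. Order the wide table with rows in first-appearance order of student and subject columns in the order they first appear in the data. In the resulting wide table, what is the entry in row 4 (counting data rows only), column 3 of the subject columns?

With rows in first-appearance order of student, row 4 is student=stu39. subject columns in first-appearance order: physics, history, art, cs; column 3 is art.
Long rows with student=stu39, subject=art: max(628, 132, 299) = 628.

628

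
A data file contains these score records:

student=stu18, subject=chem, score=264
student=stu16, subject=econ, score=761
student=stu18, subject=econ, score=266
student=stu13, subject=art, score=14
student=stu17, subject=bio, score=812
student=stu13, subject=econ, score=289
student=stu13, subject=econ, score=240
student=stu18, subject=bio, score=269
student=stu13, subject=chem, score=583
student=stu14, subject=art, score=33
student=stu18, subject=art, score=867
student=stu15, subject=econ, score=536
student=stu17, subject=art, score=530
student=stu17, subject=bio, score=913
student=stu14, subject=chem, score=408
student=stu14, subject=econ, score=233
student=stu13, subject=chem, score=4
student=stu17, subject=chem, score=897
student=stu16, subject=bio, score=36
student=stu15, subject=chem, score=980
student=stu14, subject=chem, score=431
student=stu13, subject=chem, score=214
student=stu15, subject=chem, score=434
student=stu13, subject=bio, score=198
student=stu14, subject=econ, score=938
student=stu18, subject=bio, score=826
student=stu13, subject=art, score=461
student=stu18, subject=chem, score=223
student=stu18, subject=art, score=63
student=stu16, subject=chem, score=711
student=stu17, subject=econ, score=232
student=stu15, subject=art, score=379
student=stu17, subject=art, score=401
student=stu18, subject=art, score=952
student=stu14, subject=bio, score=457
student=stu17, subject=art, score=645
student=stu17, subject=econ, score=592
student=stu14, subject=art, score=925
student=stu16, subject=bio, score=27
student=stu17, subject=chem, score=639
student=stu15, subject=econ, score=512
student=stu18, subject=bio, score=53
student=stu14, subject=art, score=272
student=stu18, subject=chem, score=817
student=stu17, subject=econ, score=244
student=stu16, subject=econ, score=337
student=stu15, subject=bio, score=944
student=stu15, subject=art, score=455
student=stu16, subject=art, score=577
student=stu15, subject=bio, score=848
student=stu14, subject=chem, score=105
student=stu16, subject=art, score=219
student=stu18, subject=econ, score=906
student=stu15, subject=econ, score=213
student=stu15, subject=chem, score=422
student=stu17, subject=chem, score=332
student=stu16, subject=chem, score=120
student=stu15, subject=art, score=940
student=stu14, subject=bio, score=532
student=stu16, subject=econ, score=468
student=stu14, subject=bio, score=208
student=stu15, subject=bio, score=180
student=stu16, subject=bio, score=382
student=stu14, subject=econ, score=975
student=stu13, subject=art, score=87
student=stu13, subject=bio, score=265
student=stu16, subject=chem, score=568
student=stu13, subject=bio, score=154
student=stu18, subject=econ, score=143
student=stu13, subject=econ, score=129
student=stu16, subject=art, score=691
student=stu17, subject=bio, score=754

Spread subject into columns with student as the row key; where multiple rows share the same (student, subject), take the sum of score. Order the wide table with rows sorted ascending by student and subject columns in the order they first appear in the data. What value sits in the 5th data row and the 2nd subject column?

With rows sorted ascending by student, row 5 is student=stu17. subject columns in first-appearance order: chem, econ, art, bio; column 2 is econ.
Long rows with student=stu17, subject=econ: 232 + 592 + 244 = 1068.

1068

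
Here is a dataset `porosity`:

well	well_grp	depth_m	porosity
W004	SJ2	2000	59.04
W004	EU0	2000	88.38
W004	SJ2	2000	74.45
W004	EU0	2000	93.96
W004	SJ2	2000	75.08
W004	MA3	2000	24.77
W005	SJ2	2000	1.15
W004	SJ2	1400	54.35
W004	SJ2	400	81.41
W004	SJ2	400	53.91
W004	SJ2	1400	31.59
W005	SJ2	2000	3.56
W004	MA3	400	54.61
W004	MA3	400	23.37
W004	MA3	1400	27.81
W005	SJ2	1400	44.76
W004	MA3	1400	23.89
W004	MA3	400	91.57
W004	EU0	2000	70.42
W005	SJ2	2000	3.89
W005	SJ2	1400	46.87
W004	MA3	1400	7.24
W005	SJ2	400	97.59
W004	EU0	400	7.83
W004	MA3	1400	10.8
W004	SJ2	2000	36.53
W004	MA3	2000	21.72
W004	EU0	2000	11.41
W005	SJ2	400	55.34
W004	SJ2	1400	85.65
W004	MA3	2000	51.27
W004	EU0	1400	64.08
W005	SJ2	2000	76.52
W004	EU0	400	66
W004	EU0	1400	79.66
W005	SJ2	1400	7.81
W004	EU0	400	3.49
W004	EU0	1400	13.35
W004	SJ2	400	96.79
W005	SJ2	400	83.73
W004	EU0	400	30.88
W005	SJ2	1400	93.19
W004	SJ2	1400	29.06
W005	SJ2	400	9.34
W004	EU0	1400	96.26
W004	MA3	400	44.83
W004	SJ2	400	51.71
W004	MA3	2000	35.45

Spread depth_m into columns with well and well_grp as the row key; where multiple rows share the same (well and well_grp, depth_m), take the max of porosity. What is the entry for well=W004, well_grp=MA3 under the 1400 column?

Rows with well=W004, well_grp=MA3 and depth_m=1400: porosity values are 27.81, 23.89, 7.24, 10.8.
max(27.81, 23.89, 7.24, 10.8) = 27.81.

27.81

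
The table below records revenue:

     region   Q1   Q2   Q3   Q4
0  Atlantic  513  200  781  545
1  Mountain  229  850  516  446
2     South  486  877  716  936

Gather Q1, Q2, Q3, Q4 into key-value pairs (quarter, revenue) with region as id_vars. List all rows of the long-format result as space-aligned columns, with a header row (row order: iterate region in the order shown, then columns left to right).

Each (region, column) pair becomes one row: 3 × 4 = 12 rows.
For example, (Atlantic, Q1) → revenue=513.

region    quarter  revenue
Atlantic  Q1       513    
Atlantic  Q2       200    
Atlantic  Q3       781    
Atlantic  Q4       545    
Mountain  Q1       229    
Mountain  Q2       850    
Mountain  Q3       516    
Mountain  Q4       446    
South     Q1       486    
South     Q2       877    
South     Q3       716    
South     Q4       936    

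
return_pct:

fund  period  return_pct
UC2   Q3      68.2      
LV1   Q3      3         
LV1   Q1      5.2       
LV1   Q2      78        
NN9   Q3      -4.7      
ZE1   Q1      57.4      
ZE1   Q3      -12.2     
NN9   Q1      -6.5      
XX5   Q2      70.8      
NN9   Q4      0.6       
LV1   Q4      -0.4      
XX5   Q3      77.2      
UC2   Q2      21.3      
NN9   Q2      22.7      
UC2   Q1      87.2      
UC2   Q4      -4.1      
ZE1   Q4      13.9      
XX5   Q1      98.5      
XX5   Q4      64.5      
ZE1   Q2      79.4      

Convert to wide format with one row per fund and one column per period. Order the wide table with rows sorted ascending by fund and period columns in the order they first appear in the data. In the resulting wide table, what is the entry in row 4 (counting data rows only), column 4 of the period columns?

With rows sorted ascending by fund, row 4 is fund=XX5. period columns in first-appearance order: Q3, Q1, Q2, Q4; column 4 is Q4.
Long rows with fund=XX5, period=Q4: return_pct = 64.5.

64.5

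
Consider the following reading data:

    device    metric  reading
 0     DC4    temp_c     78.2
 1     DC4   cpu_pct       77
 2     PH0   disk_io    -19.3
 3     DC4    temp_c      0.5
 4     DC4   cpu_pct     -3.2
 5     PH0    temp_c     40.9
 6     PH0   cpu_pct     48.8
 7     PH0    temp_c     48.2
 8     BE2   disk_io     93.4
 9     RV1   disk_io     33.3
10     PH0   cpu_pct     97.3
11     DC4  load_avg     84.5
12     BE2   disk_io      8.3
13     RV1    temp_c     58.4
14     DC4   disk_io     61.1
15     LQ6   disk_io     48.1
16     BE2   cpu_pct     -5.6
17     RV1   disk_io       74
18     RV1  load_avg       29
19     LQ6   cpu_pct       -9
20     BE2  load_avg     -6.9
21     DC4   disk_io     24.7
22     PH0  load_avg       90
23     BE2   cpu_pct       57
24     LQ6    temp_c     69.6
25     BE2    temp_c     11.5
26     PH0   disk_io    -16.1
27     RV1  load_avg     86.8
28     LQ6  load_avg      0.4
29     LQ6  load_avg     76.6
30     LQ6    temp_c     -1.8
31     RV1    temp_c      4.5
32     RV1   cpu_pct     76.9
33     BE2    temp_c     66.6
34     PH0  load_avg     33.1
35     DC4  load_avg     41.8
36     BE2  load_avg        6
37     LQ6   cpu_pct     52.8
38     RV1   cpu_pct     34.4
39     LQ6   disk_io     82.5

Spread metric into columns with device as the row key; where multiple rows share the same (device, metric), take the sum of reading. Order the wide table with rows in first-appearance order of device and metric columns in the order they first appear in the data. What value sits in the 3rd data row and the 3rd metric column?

101.7

With rows in first-appearance order of device, row 3 is device=BE2. metric columns in first-appearance order: temp_c, cpu_pct, disk_io, load_avg; column 3 is disk_io.
Long rows with device=BE2, metric=disk_io: 93.4 + 8.3 = 101.7.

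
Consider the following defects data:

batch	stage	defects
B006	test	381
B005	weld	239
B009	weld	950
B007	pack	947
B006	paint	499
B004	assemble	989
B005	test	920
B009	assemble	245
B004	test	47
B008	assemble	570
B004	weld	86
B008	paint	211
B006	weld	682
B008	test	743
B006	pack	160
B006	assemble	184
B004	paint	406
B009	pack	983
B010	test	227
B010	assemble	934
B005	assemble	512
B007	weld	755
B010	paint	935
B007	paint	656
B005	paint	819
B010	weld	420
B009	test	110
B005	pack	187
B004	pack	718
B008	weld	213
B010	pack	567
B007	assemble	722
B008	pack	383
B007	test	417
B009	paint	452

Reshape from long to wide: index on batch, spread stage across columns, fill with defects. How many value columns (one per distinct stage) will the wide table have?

5

5 distinct stage values: assemble, test, paint, weld, pack.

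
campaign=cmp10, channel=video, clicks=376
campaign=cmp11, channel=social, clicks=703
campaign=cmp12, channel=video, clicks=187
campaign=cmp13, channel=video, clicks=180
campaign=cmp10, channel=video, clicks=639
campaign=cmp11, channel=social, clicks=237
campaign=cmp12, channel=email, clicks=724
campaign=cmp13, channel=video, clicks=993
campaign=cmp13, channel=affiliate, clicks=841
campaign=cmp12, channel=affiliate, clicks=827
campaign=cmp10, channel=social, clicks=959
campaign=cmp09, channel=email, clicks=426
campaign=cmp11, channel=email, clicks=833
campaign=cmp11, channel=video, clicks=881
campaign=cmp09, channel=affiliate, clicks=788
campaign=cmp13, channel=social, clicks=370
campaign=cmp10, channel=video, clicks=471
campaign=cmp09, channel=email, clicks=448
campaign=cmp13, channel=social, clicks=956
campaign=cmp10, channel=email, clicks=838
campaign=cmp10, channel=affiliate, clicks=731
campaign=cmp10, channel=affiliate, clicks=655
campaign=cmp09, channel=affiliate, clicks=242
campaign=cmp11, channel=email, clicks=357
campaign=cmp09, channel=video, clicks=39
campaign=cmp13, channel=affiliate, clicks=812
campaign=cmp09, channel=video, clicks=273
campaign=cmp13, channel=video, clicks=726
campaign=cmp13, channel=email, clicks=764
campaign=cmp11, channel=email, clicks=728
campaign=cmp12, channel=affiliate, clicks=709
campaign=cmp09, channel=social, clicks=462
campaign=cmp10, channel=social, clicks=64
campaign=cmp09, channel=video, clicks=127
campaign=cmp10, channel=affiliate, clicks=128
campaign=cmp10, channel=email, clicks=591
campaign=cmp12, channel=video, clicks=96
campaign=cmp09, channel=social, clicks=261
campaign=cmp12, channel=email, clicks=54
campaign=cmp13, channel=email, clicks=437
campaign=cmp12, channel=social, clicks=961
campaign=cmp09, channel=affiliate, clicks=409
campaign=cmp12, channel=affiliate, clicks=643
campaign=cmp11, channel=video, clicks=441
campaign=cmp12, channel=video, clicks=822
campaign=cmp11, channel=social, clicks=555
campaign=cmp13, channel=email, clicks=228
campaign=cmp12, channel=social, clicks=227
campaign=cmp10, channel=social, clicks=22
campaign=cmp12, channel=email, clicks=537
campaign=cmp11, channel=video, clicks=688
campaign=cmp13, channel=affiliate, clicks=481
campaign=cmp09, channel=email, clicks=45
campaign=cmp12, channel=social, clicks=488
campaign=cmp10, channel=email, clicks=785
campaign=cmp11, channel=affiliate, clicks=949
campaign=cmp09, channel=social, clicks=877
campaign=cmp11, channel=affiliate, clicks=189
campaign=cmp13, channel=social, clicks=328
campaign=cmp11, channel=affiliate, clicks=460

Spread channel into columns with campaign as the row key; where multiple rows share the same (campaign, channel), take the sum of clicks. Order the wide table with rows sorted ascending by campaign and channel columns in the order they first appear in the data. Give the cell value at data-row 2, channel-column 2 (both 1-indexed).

1045

With rows sorted ascending by campaign, row 2 is campaign=cmp10. channel columns in first-appearance order: video, social, email, affiliate; column 2 is social.
Long rows with campaign=cmp10, channel=social: 959 + 64 + 22 = 1045.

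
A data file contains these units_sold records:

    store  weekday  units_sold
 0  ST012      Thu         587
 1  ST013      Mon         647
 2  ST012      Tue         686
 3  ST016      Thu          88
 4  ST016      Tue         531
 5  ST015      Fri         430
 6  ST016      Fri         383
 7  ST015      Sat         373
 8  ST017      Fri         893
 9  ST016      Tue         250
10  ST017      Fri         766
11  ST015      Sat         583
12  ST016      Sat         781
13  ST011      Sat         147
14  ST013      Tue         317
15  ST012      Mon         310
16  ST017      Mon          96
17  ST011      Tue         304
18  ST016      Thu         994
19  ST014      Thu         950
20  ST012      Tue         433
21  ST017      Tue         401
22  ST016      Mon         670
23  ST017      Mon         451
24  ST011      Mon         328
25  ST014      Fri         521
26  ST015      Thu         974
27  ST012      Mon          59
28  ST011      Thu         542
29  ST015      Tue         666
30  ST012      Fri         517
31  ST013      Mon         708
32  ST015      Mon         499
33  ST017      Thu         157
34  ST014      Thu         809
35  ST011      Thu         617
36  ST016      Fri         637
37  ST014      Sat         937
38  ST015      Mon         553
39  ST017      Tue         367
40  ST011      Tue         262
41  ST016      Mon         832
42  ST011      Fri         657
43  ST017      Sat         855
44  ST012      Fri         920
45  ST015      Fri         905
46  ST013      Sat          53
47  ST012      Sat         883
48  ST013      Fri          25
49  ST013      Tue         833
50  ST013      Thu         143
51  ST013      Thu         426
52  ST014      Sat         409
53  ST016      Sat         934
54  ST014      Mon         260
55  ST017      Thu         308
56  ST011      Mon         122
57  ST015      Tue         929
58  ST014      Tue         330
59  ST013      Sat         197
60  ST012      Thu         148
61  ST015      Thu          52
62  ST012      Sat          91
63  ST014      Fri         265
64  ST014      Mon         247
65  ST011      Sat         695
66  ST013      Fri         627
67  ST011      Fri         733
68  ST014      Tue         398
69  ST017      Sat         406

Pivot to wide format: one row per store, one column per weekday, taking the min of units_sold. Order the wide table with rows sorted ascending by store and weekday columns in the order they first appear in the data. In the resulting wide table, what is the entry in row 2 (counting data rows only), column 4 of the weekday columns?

With rows sorted ascending by store, row 2 is store=ST012. weekday columns in first-appearance order: Thu, Mon, Tue, Fri, Sat; column 4 is Fri.
Long rows with store=ST012, weekday=Fri: min(517, 920) = 517.

517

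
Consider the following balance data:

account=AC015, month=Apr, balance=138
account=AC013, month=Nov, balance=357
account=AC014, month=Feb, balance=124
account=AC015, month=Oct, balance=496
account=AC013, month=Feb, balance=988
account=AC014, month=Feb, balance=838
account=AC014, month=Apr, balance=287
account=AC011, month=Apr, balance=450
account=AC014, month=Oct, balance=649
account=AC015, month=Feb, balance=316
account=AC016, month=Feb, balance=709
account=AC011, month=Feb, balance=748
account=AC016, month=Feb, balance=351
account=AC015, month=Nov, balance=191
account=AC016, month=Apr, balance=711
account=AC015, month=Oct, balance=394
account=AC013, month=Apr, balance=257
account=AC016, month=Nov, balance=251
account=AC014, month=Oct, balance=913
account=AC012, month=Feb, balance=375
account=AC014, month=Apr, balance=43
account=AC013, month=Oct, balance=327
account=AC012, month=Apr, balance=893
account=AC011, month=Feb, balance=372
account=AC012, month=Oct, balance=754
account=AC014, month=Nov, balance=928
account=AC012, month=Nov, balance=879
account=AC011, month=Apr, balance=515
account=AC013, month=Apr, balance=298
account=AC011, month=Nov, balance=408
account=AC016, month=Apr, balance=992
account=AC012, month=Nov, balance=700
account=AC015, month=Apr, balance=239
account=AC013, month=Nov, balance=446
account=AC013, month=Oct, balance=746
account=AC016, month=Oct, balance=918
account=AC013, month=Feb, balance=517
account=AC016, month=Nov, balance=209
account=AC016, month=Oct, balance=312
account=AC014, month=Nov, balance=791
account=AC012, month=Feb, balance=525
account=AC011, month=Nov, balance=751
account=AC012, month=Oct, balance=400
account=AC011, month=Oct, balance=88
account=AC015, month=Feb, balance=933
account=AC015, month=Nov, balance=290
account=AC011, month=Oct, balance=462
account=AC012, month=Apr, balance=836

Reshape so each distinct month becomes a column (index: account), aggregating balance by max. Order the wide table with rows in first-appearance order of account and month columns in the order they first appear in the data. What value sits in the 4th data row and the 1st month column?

515

With rows in first-appearance order of account, row 4 is account=AC011. month columns in first-appearance order: Apr, Nov, Feb, Oct; column 1 is Apr.
Long rows with account=AC011, month=Apr: max(450, 515) = 515.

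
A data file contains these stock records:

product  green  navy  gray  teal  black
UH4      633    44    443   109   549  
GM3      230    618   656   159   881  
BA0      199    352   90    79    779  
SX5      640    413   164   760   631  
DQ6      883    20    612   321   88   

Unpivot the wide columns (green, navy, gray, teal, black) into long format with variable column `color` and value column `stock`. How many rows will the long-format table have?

25

5 product values × 5 melted columns = 25 rows.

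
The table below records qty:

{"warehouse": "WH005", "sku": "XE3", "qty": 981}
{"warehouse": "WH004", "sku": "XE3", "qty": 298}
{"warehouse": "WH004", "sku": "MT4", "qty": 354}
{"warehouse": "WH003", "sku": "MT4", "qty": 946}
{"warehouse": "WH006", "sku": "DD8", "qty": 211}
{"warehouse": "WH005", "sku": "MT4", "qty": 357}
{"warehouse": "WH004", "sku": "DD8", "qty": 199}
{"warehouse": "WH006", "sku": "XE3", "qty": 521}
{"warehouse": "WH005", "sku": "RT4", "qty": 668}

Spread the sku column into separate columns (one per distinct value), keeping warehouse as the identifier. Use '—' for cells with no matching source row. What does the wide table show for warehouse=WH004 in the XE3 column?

298

The long row with warehouse=WH004, sku=XE3 has qty=298.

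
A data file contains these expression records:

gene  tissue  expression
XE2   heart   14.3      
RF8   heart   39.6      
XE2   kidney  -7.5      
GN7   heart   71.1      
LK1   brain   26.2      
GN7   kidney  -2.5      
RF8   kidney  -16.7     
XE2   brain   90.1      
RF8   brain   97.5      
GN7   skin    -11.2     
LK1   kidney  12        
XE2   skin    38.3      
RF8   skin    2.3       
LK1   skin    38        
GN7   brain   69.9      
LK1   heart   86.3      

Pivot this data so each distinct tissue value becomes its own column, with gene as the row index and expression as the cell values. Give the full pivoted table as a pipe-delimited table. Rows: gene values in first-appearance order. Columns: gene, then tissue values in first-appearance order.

Columns: gene plus the 4 distinct tissue values (heart, kidney, brain, skin).
For example, row XE2 column heart takes expression=14.3 from the long row (XE2, heart).

| gene | heart | kidney | brain | skin |
| XE2 | 14.3 | -7.5 | 90.1 | 38.3 |
| RF8 | 39.6 | -16.7 | 97.5 | 2.3 |
| GN7 | 71.1 | -2.5 | 69.9 | -11.2 |
| LK1 | 86.3 | 12 | 26.2 | 38 |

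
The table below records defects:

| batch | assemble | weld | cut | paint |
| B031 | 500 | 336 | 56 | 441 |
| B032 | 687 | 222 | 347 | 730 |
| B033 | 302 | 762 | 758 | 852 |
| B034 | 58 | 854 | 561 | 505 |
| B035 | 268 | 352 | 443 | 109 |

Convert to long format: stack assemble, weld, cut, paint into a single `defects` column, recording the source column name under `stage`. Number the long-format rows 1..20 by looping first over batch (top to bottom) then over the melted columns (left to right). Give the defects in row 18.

20 rows total (5 × 4). Row 18: index ⌊(18-1)/4⌋ = 4 into batch → B035; (18-1) mod 4 = 1 into the melted columns → weld.
So row 18 is (B035, weld, 352); defects = 352.

352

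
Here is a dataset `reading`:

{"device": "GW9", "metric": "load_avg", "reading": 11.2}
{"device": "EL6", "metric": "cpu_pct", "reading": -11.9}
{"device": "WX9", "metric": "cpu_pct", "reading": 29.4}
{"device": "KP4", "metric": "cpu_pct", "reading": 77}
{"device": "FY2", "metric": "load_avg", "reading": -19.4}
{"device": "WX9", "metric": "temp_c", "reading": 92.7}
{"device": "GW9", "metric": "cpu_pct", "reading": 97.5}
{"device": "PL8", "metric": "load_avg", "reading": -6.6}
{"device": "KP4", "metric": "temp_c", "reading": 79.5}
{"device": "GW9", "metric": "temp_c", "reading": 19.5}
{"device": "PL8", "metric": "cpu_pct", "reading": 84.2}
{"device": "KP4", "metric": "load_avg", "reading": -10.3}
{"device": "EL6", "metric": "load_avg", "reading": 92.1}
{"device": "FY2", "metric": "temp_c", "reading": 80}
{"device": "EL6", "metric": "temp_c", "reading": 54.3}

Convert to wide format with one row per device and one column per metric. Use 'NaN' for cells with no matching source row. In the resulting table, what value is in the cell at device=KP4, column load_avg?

The long row with device=KP4, metric=load_avg has reading=-10.3.

-10.3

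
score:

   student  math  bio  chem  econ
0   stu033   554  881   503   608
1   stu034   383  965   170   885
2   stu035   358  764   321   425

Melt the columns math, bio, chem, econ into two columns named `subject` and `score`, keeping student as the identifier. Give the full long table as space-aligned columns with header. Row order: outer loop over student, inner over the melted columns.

student  subject  score
stu033   math     554  
stu033   bio      881  
stu033   chem     503  
stu033   econ     608  
stu034   math     383  
stu034   bio      965  
stu034   chem     170  
stu034   econ     885  
stu035   math     358  
stu035   bio      764  
stu035   chem     321  
stu035   econ     425  

Each (student, column) pair becomes one row: 3 × 4 = 12 rows.
For example, (stu033, math) → score=554.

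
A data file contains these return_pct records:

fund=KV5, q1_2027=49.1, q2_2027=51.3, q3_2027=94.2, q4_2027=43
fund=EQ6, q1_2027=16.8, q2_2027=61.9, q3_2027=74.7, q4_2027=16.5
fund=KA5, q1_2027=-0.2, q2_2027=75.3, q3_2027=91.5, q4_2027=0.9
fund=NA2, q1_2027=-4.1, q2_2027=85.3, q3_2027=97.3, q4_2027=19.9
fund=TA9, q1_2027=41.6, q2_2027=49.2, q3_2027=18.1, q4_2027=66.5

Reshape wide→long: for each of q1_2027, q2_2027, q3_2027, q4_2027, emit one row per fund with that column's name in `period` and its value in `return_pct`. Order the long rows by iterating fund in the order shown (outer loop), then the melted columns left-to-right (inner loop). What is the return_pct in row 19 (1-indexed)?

18.1

20 rows total (5 × 4). Row 19: index ⌊(19-1)/4⌋ = 4 into fund → TA9; (19-1) mod 4 = 2 into the melted columns → q3_2027.
So row 19 is (TA9, q3_2027, 18.1); return_pct = 18.1.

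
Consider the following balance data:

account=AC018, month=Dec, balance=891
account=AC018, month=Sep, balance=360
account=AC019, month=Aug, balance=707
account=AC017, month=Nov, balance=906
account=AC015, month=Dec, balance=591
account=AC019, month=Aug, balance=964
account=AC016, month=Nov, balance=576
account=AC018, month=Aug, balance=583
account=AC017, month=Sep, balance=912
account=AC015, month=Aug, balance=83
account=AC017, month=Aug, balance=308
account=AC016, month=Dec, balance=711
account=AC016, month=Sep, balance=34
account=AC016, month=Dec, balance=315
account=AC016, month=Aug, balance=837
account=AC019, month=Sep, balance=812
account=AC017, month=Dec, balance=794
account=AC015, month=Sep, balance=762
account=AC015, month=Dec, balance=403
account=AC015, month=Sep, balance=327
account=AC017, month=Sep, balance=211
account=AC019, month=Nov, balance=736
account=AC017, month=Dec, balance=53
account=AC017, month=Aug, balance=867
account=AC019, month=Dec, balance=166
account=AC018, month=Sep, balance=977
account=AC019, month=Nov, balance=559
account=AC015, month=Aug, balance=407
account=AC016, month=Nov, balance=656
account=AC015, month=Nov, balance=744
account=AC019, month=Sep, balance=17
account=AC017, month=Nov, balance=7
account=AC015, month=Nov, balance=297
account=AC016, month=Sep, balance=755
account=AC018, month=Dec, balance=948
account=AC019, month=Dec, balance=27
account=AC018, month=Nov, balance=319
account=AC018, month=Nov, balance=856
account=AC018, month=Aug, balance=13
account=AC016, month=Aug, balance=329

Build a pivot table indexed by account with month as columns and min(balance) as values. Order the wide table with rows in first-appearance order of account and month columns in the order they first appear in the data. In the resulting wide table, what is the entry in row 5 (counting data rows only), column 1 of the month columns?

315

With rows in first-appearance order of account, row 5 is account=AC016. month columns in first-appearance order: Dec, Sep, Aug, Nov; column 1 is Dec.
Long rows with account=AC016, month=Dec: min(711, 315) = 315.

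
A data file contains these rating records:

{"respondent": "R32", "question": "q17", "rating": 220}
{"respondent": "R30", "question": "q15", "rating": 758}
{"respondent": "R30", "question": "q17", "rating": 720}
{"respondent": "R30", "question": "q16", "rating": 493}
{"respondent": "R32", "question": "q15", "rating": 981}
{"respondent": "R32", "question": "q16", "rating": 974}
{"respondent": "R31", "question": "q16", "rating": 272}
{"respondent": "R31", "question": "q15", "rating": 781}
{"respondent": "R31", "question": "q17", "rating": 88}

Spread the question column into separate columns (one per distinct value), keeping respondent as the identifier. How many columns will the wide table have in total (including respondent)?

4

1 column for respondent plus 3 distinct question values → 4 columns.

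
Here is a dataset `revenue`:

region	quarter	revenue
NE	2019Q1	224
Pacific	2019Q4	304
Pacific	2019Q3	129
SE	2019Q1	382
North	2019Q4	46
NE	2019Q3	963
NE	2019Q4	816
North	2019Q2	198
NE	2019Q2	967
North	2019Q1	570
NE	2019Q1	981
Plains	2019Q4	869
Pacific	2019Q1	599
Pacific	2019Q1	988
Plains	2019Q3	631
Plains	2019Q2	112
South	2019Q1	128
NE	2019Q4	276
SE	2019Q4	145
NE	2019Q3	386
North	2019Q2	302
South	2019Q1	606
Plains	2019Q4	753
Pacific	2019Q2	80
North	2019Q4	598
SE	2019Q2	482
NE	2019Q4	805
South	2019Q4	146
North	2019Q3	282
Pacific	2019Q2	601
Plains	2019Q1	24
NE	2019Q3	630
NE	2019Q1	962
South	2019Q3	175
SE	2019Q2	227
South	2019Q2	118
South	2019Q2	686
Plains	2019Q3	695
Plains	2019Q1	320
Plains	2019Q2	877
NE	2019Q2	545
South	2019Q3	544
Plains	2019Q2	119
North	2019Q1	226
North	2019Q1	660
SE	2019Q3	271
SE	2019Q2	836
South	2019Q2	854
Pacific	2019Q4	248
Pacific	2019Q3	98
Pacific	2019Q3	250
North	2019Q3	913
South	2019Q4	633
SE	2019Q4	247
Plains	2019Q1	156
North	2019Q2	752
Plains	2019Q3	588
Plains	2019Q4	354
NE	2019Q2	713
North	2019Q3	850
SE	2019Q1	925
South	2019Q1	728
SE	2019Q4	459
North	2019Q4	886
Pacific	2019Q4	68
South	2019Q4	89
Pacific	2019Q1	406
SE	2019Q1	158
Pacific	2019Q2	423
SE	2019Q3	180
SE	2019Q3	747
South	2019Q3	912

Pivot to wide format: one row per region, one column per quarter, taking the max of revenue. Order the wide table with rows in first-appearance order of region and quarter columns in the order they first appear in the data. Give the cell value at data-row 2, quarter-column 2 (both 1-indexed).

With rows in first-appearance order of region, row 2 is region=Pacific. quarter columns in first-appearance order: 2019Q1, 2019Q4, 2019Q3, 2019Q2; column 2 is 2019Q4.
Long rows with region=Pacific, quarter=2019Q4: max(304, 248, 68) = 304.

304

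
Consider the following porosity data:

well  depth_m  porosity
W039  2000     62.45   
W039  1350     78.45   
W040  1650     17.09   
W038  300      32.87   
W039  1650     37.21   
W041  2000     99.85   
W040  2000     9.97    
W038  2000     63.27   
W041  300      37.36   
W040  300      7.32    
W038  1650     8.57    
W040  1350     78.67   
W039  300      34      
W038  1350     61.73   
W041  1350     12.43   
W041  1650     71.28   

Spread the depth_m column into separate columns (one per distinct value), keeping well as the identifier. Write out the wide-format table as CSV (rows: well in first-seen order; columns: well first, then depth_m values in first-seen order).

well,2000,1350,1650,300
W039,62.45,78.45,37.21,34
W040,9.97,78.67,17.09,7.32
W038,63.27,61.73,8.57,32.87
W041,99.85,12.43,71.28,37.36

Columns: well plus the 4 distinct depth_m values (2000, 1350, 1650, 300).
For example, row W039 column 2000 takes porosity=62.45 from the long row (W039, 2000).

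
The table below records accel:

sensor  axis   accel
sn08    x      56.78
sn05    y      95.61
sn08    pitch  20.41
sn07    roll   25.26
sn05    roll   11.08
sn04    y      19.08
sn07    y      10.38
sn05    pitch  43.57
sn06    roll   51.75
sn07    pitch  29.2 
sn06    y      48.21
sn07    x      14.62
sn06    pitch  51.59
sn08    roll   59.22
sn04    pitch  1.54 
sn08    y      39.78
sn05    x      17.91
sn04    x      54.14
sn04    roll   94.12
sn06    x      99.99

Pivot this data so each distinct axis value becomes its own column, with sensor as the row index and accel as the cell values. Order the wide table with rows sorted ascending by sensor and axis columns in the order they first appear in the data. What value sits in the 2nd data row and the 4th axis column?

With rows sorted ascending by sensor, row 2 is sensor=sn05. axis columns in first-appearance order: x, y, pitch, roll; column 4 is roll.
Long rows with sensor=sn05, axis=roll: accel = 11.08.

11.08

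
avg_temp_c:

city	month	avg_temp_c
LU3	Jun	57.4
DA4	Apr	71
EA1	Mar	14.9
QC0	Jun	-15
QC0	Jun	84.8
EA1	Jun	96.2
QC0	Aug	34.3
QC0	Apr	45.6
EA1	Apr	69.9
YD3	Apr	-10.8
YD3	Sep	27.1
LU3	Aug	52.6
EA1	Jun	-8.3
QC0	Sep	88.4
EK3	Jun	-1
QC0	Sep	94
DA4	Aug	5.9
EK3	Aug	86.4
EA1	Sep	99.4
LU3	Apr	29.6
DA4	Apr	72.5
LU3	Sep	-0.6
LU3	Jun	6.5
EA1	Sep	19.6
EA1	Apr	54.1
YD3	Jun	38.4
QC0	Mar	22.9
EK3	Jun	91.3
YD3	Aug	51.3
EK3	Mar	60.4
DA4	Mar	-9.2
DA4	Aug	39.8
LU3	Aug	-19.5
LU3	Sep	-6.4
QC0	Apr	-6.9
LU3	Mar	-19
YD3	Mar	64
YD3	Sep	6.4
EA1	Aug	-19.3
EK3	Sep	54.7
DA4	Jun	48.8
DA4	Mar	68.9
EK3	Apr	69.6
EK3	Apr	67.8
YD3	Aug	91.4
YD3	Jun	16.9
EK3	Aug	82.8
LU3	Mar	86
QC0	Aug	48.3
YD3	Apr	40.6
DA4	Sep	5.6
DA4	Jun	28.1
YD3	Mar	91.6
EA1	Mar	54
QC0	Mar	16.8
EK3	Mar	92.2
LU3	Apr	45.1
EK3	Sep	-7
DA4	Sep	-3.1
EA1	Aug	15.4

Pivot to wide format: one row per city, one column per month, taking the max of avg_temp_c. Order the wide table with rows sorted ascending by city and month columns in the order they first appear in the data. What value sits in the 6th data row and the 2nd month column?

40.6

With rows sorted ascending by city, row 6 is city=YD3. month columns in first-appearance order: Jun, Apr, Mar, Aug, Sep; column 2 is Apr.
Long rows with city=YD3, month=Apr: max(-10.8, 40.6) = 40.6.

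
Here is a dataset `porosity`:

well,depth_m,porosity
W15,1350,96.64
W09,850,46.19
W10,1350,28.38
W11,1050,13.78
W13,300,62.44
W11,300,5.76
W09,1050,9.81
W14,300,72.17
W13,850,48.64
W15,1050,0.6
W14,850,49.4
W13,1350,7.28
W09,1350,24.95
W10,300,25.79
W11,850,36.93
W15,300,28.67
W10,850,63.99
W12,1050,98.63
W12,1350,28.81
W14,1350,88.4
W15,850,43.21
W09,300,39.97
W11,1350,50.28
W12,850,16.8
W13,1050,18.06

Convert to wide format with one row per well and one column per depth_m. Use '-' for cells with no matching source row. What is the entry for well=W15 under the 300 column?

The long row with well=W15, depth_m=300 has porosity=28.67.

28.67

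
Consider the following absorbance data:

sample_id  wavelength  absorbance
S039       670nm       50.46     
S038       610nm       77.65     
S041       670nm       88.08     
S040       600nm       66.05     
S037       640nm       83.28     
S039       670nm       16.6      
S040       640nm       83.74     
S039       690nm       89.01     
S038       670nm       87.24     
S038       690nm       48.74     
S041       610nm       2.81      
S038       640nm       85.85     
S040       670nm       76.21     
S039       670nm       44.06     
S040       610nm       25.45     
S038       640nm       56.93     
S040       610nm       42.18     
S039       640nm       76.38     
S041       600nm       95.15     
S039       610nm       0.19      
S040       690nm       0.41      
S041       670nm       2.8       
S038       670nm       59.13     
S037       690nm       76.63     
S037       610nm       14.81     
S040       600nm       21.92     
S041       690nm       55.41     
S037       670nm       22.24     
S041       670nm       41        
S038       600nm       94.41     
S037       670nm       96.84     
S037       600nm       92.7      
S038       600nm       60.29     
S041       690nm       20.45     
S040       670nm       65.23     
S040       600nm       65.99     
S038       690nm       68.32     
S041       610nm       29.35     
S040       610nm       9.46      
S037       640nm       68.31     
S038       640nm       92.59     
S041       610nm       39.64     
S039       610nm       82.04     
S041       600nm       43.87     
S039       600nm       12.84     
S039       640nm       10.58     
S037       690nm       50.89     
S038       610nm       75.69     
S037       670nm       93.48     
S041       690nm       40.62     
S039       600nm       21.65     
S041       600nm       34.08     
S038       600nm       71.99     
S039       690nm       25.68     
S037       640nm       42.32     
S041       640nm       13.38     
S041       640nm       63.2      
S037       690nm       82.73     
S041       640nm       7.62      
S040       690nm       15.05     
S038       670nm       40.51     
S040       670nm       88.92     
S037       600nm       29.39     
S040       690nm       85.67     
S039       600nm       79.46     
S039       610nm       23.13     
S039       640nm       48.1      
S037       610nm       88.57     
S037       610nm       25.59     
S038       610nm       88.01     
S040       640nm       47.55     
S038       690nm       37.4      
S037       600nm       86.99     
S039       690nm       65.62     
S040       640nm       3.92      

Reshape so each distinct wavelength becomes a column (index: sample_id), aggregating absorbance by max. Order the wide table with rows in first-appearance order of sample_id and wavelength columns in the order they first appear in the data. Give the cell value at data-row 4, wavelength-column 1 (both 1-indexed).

With rows in first-appearance order of sample_id, row 4 is sample_id=S040. wavelength columns in first-appearance order: 670nm, 610nm, 600nm, 640nm, 690nm; column 1 is 670nm.
Long rows with sample_id=S040, wavelength=670nm: max(76.21, 65.23, 88.92) = 88.92.

88.92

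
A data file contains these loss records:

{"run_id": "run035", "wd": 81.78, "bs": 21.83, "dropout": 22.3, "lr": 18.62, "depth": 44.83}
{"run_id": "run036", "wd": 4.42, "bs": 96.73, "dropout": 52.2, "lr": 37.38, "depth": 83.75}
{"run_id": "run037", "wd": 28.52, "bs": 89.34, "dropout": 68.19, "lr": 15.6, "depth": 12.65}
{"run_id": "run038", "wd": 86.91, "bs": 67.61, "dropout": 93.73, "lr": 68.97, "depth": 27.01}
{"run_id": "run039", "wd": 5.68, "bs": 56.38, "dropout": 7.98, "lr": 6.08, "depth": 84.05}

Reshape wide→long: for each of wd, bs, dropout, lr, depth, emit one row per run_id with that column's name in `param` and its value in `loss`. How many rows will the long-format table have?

25

5 run_id values × 5 melted columns = 25 rows.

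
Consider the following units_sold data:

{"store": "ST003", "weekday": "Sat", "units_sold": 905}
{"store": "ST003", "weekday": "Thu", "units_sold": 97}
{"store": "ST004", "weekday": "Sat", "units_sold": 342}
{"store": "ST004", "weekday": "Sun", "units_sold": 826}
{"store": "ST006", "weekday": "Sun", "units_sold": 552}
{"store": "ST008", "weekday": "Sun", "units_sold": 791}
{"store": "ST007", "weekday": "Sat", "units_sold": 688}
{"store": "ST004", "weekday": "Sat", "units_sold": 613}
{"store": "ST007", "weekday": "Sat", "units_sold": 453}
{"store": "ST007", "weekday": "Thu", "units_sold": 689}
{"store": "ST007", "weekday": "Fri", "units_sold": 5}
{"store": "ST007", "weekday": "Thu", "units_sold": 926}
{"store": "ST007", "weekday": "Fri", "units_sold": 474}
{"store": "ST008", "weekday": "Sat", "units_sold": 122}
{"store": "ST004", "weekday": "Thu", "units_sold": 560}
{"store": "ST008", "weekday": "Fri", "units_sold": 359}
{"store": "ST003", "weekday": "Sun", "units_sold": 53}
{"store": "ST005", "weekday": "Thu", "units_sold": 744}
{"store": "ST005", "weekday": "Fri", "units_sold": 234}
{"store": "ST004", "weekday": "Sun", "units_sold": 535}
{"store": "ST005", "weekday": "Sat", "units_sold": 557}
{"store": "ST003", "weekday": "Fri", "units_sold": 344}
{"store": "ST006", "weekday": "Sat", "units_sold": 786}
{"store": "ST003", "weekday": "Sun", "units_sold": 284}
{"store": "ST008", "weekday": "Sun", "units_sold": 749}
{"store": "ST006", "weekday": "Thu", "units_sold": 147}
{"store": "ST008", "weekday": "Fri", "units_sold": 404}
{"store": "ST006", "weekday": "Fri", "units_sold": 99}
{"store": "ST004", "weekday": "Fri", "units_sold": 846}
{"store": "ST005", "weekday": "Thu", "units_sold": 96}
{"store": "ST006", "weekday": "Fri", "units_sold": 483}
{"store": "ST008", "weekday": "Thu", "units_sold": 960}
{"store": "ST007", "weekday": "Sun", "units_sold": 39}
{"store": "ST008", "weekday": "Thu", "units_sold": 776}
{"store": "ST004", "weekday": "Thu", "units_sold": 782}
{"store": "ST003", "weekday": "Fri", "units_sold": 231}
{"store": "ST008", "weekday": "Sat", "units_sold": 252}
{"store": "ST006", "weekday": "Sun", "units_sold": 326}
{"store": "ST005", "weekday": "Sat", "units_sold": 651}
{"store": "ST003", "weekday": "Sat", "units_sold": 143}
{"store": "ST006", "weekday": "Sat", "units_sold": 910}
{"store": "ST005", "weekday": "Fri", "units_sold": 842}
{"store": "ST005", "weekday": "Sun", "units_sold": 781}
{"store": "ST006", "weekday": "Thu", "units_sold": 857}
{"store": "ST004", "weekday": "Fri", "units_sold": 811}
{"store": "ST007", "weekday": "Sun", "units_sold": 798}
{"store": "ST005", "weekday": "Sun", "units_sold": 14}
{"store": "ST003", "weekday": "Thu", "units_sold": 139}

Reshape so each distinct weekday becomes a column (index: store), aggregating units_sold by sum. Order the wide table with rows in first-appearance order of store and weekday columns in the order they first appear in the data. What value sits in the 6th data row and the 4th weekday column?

With rows in first-appearance order of store, row 6 is store=ST005. weekday columns in first-appearance order: Sat, Thu, Sun, Fri; column 4 is Fri.
Long rows with store=ST005, weekday=Fri: 234 + 842 = 1076.

1076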